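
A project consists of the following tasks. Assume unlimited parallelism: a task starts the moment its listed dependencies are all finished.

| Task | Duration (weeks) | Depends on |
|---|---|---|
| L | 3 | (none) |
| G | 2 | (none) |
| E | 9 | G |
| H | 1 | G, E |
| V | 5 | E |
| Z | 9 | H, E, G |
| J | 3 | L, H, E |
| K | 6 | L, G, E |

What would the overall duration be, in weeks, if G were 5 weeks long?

The binding path is G→E→H→Z = 2+9+1+9 = 21; finish at 21 weeks.
Since G is critical, the +3 change carries straight to that chain (now 24 weeks).
No other chain overtakes it, so the finish is 24 weeks.

24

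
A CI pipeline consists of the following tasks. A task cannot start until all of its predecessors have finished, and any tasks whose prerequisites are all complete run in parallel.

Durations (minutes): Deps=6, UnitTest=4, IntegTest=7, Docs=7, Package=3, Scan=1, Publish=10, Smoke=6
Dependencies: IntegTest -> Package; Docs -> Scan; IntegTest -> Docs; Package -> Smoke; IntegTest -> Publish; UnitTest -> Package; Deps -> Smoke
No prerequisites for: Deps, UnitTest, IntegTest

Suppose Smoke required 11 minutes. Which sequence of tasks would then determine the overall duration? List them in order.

IntegTest, Package, Smoke

The binding path is IntegTest→Publish = 7+10 = 17; finish at 17 minutes.
Smoke is off the critical path — its longest chain is 16 minutes, giving 1 of slack.
Now IntegTest→Package→Smoke = 7+3+11 = 21 is longest, so the finish becomes 21 minutes.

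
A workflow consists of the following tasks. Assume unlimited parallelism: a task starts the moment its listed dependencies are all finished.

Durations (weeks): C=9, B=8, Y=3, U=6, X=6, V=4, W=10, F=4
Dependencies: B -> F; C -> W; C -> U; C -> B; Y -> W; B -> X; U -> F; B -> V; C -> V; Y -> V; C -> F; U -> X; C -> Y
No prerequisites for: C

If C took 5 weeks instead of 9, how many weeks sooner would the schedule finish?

4

As given, the longest chain is C→B→X = 9+8+6 = 23, so the finish is 23 weeks.
C lies on that path, so at 5 weeks the path becomes 19 weeks.
The critical path is still C→B→X; finish is now 19 weeks.
Change in finish: 19 − 23 = -4 weeks.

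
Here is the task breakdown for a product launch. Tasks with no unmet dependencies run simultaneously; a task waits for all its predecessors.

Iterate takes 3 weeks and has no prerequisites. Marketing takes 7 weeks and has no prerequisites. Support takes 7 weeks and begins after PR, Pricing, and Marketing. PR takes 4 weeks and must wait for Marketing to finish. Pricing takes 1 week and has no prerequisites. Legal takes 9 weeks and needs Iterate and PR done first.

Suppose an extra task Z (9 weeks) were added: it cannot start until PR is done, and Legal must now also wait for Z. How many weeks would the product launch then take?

Originally the product launch takes 20 weeks.
With Z inserted, Legal now waits for max(Iterate, PR, Z).
New critical path: Marketing→PR→Z→Legal = 7+4+9+9 = 29 ⇒ 29 weeks.

29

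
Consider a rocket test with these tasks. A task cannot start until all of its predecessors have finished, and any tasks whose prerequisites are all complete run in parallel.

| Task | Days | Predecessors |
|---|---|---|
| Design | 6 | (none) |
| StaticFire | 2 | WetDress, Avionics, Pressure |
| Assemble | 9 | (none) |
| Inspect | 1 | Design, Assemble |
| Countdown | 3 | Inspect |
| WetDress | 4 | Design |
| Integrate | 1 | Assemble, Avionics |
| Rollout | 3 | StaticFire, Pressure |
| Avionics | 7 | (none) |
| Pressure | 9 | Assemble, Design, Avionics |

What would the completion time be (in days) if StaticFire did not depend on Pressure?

Original critical path: Assemble→Pressure→StaticFire→Rollout = 9+9+2+3 = 23 ⇒ 23 days.
Without Pressure→StaticFire, StaticFire's earliest start moves from 18 to 10.
New critical path: Assemble→Pressure→Rollout = 9+9+3 = 21 ⇒ 21 days.

21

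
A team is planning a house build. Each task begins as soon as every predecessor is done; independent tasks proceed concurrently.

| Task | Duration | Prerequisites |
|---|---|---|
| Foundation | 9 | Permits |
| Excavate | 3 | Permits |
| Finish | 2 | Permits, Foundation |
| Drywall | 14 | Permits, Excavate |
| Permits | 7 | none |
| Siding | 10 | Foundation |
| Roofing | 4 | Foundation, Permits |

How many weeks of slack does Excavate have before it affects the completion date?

Critical path: Permits→Foundation→Siding = 7+9+10 = 26, so the finish is 26 weeks.
The longest chain containing Excavate totals 24 weeks.
So Excavate can slip 12 − 10 = 2 weeks.

2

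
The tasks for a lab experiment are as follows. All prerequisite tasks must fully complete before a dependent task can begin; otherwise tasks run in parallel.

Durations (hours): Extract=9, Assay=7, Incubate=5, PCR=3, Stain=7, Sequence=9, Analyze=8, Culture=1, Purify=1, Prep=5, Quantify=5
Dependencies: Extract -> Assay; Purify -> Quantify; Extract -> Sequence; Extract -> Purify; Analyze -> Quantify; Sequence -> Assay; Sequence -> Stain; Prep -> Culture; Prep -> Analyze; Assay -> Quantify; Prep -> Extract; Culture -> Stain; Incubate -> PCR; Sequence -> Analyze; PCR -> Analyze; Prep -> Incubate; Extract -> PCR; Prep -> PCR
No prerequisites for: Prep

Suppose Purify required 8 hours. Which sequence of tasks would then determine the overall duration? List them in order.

Prep, Extract, Sequence, Analyze, Quantify

As given, the longest chain is Prep→Extract→Sequence→Analyze→Quantify = 5+9+9+8+5 = 36, so the finish is 36 hours.
The longest path through Purify is only 20 hours, so Purify has float 16.
No other chain overtakes it, so the finish is 36 hours.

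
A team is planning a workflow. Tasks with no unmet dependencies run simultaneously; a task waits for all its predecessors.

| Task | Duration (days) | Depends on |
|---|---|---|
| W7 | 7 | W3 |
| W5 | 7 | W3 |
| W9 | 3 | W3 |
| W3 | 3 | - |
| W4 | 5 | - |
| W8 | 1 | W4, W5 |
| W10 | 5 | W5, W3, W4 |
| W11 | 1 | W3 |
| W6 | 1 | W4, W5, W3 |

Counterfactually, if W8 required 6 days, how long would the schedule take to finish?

16

As given, the longest chain is W3→W5→W10 = 3+7+5 = 15, so the finish is 15 days.
W8 has 4 days of float (longest path through it is 11).
New critical path: W3→W5→W8 = 3+7+6 = 16 ⇒ 16 days.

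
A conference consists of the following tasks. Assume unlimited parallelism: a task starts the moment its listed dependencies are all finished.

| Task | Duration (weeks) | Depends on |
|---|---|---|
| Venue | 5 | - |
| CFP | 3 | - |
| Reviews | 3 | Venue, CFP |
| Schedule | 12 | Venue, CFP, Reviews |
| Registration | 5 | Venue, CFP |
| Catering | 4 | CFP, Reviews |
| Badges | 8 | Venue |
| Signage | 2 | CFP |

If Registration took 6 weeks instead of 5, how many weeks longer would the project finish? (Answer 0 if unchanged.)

0

Baseline: Venue→Reviews→Schedule = 5+3+12 = 20 → 20 weeks.
Registration has 10 weeks of float (longest path through it is 10).
No other chain overtakes it, so the finish is 20 weeks.
Change in finish: 20 − 20 = +0 weeks.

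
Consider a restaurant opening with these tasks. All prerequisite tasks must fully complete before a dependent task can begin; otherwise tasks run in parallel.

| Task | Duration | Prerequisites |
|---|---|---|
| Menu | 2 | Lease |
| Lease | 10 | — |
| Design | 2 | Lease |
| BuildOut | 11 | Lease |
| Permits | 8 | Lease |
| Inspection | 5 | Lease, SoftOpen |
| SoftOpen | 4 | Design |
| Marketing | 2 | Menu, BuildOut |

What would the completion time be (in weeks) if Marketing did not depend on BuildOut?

21

Before: longest chain Lease→BuildOut→Marketing = 10+11+2 = 23, finish 23.
Without BuildOut→Marketing, Marketing's earliest start moves from 21 to 12.
The longest chain is now Lease→Design→SoftOpen→Inspection = 10+2+4+5 = 21, so the plan takes 21 weeks.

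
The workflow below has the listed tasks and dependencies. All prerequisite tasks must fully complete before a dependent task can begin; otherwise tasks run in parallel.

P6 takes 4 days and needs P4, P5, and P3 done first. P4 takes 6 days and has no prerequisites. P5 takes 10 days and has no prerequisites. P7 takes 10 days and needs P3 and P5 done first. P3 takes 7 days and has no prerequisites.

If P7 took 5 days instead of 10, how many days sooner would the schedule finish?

As given, the longest chain is P5→P7 = 10+10 = 20, so the finish is 20 days.
P7 is on the critical path; changing it to 5 makes that path 15 days.
That remains the longest chain; total 15 days.
Change in finish: 15 − 20 = -5 days.

5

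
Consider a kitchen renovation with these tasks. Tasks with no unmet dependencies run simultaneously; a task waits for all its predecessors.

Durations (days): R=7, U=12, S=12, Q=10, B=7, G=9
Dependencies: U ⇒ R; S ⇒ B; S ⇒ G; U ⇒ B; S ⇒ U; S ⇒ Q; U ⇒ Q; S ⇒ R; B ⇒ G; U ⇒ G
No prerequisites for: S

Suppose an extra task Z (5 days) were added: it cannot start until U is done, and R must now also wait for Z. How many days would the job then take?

40

Originally the job takes 40 days.
With Z inserted, R now waits for max(U, S, Z).
New critical path: S→U→B→G = 12+12+7+9 = 40 ⇒ 40 days.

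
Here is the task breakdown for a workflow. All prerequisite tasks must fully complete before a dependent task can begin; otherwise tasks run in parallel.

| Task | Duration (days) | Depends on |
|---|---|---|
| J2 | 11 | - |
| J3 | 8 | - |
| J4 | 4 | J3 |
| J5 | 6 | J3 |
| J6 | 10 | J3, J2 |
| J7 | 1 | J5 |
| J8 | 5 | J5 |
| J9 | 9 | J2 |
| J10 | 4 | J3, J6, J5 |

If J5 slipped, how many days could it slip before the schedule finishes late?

Critical path: J2→J6→J10 = 11+10+4 = 25, so the finish is 25 days.
Longest path through J5: 19 days (earliest finish 14, latest finish 20).
Slack of J5 = 14 − 8 = 6 days.

6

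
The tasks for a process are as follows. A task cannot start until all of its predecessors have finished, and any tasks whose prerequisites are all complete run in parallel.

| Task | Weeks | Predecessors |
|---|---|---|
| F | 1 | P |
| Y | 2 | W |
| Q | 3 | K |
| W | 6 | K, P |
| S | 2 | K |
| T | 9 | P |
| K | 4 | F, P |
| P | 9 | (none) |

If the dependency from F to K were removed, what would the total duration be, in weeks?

21

With the dependency in place, P→F→K→W→Y = 9+1+4+6+2 = 22 sets the finish at 22 weeks.
Without F→K, K's earliest start moves from 10 to 9.
New critical path: P→K→W→Y = 9+4+6+2 = 21 ⇒ 21 weeks.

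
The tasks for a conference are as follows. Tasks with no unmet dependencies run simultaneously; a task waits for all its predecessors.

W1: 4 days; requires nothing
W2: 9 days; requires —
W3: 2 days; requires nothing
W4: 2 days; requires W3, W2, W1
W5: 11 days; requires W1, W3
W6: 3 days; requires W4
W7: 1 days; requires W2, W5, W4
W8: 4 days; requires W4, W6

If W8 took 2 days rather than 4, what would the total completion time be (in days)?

16

Critical path before the change: W2→W4→W6→W8 = 9+2+3+4 = 18 giving 18 days.
W8 lies on that path, so at 2 days the path becomes 16 days.
Now W1→W5→W7 = 4+11+1 = 16 is longest, so the finish becomes 16 days.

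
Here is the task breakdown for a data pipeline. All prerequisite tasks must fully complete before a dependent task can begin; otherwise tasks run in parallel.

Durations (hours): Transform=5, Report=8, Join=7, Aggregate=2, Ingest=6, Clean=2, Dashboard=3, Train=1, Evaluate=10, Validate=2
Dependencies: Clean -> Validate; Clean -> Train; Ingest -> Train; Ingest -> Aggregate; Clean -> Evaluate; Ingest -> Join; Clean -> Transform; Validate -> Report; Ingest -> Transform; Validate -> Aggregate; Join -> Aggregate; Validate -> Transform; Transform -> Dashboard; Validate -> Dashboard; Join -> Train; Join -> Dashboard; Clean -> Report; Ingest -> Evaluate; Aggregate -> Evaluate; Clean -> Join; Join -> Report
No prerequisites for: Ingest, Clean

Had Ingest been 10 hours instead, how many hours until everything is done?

29

Baseline: Ingest→Join→Aggregate→Evaluate = 6+7+2+10 = 25 → 25 hours.
Ingest is on the critical path; changing it to 10 makes that path 29 hours.
The critical path is still Ingest→Join→Aggregate→Evaluate; finish is now 29 hours.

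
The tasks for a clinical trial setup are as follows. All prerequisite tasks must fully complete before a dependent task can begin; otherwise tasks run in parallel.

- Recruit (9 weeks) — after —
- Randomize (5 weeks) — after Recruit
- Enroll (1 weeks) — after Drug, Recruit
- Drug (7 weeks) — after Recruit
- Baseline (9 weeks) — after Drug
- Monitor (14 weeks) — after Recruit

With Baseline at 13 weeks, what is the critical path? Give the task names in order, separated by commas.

Recruit, Drug, Baseline

Baseline: Recruit→Drug→Baseline = 9+7+9 = 25 → 25 weeks.
Baseline is on the critical path; changing it to 13 makes that path 29 weeks.
No other chain overtakes it, so the finish is 29 weeks.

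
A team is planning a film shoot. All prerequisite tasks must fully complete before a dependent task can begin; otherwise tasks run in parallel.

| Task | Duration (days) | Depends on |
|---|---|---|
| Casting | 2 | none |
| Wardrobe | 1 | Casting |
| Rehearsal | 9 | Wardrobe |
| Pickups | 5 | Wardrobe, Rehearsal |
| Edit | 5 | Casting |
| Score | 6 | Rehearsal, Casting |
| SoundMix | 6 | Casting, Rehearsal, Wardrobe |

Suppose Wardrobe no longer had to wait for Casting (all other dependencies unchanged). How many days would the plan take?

Original critical path: Casting→Wardrobe→Rehearsal→Score = 2+1+9+6 = 18 ⇒ 18 days.
Without Casting→Wardrobe, Wardrobe's earliest start moves from 2 to 0.
New critical path: Wardrobe→Rehearsal→Score = 1+9+6 = 16 ⇒ 16 days.

16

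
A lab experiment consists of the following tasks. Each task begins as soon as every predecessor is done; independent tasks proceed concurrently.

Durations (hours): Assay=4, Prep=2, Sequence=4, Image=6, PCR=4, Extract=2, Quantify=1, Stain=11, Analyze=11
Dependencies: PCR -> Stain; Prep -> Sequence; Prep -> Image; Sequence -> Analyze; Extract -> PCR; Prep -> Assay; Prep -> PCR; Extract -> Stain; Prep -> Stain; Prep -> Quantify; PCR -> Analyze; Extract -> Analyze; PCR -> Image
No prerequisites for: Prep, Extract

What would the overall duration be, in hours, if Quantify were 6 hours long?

17

Actual critical path: Prep→PCR→Analyze = 2+4+11 = 17 ⇒ 17 hours.
Quantify is off the critical path — its longest chain is 3 hours, giving 14 of slack.
That remains the longest chain; total 17 hours.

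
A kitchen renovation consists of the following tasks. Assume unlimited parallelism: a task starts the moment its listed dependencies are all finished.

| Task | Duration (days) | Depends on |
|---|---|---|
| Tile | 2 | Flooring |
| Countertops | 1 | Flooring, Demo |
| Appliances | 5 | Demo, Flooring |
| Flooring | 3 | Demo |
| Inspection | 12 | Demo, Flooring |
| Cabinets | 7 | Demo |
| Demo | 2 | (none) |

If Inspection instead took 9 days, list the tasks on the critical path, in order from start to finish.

The binding path is Demo→Flooring→Inspection = 2+3+12 = 17; finish at 17 days.
Since Inspection is critical, the -3 change carries straight to that chain (now 14 days).
The critical path is still Demo→Flooring→Inspection; finish is now 14 days.

Demo, Flooring, Inspection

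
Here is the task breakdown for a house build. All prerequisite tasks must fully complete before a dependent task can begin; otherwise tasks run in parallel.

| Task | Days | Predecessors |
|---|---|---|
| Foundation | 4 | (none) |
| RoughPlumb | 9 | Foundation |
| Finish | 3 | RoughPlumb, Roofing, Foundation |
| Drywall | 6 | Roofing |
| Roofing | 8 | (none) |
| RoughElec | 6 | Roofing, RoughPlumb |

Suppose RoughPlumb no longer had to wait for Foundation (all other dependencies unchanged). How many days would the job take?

15

With the dependency in place, Foundation→RoughPlumb→RoughElec = 4+9+6 = 19 sets the finish at 19 days.
Without Foundation→RoughPlumb, RoughPlumb's earliest start moves from 4 to 0.
The longest chain is now RoughPlumb→RoughElec = 9+6 = 15, so the job takes 15 days.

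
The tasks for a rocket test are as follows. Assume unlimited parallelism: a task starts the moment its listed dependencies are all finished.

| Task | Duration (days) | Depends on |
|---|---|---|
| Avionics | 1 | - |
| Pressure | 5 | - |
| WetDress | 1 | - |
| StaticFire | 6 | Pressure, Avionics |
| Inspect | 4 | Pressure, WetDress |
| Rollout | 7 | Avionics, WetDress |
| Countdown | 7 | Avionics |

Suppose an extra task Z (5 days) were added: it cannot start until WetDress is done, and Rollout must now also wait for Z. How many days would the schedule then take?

13

Originally the schedule takes 11 days.
With Z inserted, Rollout now waits for max(Avionics, WetDress, Z).
New critical path: WetDress→Z→Rollout = 1+5+7 = 13 ⇒ 13 days.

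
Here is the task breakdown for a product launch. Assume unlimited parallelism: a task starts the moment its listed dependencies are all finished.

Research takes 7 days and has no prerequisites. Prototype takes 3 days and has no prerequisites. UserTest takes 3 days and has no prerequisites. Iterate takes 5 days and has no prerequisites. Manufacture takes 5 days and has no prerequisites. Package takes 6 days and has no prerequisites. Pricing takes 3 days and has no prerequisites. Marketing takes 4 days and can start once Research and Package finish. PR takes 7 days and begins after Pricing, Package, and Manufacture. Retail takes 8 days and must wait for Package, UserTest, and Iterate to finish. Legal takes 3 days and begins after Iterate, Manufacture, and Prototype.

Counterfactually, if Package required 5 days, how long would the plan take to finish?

13

As given, the longest chain is Package→Retail = 6+8 = 14, so the finish is 14 days.
Since Package is critical, the -1 change carries straight to that chain (now 13 days).
Now Iterate→Retail = 5+8 = 13 is longest, so the finish becomes 13 days.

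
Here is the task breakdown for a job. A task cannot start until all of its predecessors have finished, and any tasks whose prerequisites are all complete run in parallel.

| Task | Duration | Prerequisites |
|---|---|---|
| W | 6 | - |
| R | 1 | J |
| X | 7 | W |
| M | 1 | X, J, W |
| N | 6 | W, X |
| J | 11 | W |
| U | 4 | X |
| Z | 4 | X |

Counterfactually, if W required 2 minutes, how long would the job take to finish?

15

Actual critical path: W→X→N = 6+7+6 = 19 ⇒ 19 minutes.
Since W is critical, the -4 change carries straight to that chain (now 15 minutes).
The critical path is still W→X→N; finish is now 15 minutes.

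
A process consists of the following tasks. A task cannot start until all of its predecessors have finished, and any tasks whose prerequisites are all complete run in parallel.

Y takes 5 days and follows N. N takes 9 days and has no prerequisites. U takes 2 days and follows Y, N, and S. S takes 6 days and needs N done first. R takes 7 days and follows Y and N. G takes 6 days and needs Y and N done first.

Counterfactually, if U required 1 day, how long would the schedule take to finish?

The binding path is N→Y→R = 9+5+7 = 21; finish at 21 days.
The longest path through U is only 17 days, so U has float 4.
No other chain overtakes it, so the finish is 21 days.

21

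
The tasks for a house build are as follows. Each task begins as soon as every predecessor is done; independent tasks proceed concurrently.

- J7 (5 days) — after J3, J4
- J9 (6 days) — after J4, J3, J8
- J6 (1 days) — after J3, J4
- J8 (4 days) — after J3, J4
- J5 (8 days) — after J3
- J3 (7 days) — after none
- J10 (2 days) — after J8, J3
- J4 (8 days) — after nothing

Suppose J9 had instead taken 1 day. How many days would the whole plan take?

The binding path is J4→J8→J9 = 8+4+6 = 18; finish at 18 days.
Since J9 is critical, the -5 change carries straight to that chain (now 13 days).
New critical path: J3→J5 = 7+8 = 15 ⇒ 15 days.

15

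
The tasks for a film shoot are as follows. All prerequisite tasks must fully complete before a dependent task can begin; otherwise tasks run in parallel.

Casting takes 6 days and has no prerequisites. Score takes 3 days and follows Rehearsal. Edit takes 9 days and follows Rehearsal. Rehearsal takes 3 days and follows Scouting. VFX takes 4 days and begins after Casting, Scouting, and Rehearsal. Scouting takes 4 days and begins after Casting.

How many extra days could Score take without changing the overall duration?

6

Critical path: Casting→Scouting→Rehearsal→Edit = 6+4+3+9 = 22, so the finish is 22 days.
The longest chain containing Score totals 16 days.
Float = 22 − 16 = 6.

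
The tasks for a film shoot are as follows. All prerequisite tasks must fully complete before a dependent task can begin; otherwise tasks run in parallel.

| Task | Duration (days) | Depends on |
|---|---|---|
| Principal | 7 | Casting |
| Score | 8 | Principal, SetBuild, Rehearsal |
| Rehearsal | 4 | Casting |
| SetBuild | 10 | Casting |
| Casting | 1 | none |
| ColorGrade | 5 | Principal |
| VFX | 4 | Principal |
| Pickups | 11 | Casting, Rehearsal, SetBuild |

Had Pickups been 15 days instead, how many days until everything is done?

26

Baseline: Casting→SetBuild→Pickups = 1+10+11 = 22 → 22 days.
Pickups is on the critical path; changing it to 15 makes that path 26 days.
The critical path is still Casting→SetBuild→Pickups; finish is now 26 days.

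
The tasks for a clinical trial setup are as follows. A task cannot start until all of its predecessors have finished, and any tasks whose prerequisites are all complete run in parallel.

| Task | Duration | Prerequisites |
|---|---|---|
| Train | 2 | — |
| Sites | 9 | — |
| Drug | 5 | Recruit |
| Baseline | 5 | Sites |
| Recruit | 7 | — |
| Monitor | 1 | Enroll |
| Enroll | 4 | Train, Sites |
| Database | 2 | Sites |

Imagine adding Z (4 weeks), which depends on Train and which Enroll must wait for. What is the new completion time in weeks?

14

Originally the schedule takes 14 weeks.
With Z inserted, Enroll now waits for max(Train, Sites, Z).
New critical path: Sites→Baseline = 9+5 = 14 ⇒ 14 weeks.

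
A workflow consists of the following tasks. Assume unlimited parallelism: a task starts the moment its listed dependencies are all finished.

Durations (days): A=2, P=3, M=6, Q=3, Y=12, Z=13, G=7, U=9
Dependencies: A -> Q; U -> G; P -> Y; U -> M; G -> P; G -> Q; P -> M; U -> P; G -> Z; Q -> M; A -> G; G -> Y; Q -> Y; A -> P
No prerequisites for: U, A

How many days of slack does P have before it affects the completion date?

0

U→G→Q→Y = 9+7+3+12 = 31 sets the makespan at 31 days.
Longest path through P: 31 days (earliest finish 19, latest finish 19).
So P can slip 19 − 19 = 0 days.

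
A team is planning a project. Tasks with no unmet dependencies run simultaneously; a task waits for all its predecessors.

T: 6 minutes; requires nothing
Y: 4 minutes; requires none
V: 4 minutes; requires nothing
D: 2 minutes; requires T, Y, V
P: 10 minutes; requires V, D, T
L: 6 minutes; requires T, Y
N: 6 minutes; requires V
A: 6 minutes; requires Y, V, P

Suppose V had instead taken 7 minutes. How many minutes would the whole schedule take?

25

The binding path is T→D→P→A = 6+2+10+6 = 24; finish at 24 minutes.
V is off the critical path — its longest chain is 22 minutes, giving 2 of slack.
Now V→D→P→A = 7+2+10+6 = 25 is longest, so the finish becomes 25 minutes.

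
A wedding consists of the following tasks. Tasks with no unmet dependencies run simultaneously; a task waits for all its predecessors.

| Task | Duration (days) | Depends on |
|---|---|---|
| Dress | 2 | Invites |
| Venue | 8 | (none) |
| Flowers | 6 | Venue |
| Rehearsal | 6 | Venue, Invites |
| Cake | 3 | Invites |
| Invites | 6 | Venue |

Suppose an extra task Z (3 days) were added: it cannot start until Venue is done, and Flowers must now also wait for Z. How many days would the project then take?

20

Originally the project takes 20 days.
With Z inserted, Flowers now waits for max(Venue, Z).
New critical path: Venue→Invites→Rehearsal = 8+6+6 = 20 ⇒ 20 days.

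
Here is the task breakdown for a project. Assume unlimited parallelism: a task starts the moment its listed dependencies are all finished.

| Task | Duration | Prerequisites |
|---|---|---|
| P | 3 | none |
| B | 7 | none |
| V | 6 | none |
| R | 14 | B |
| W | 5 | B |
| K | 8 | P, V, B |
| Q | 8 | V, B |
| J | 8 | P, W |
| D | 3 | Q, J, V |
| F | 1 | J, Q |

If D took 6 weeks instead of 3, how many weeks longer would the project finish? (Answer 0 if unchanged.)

Critical path before the change: B→W→J→D = 7+5+8+3 = 23 giving 23 weeks.
D is on the critical path; changing it to 6 makes that path 26 weeks.
The critical path is still B→W→J→D; finish is now 26 weeks.
Change in finish: 26 − 23 = +3 weeks.

3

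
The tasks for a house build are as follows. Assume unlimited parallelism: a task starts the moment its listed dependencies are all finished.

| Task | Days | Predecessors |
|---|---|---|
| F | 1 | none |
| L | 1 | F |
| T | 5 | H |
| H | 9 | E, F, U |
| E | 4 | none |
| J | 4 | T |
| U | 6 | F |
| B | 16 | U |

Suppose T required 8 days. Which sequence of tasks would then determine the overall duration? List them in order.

As given, the longest chain is F→U→H→T→J = 1+6+9+5+4 = 25, so the finish is 25 days.
Since T is critical, the +3 change carries straight to that chain (now 28 days).
No other chain overtakes it, so the finish is 28 days.

F, U, H, T, J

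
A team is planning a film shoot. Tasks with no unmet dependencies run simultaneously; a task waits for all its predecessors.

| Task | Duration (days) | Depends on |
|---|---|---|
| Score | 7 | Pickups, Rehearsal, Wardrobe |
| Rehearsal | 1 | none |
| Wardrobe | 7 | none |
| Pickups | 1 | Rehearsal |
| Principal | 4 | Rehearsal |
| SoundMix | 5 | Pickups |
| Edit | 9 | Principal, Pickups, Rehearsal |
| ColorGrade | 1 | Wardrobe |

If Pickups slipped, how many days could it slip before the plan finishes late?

3

Wardrobe→Score = 7+7 = 14 sets the makespan at 14 days.
The longest chain containing Pickups totals 11 days.
Slack of Pickups = 4 − 1 = 3 days.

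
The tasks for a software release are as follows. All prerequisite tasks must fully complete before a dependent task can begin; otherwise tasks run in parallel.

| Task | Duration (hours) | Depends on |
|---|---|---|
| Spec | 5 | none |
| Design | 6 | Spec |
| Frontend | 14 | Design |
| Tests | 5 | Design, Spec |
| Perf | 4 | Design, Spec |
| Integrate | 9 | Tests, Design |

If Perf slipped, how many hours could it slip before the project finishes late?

Spec→Design→Frontend = 5+6+14 = 25 sets the makespan at 25 hours.
The longest chain containing Perf totals 15 hours.
Float = 25 − 15 = 10.

10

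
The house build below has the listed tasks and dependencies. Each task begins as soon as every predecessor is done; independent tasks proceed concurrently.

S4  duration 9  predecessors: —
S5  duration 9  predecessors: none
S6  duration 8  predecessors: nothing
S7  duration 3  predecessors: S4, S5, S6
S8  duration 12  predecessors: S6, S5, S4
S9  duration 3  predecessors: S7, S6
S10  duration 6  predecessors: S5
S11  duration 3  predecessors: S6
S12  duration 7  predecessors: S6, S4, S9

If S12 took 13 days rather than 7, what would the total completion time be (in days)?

The binding path is S4→S7→S9→S12 = 9+3+3+7 = 22; finish at 22 days.
S12 lies on that path, so at 13 days the path becomes 28 days.
The critical path is still S4→S7→S9→S12; finish is now 28 days.

28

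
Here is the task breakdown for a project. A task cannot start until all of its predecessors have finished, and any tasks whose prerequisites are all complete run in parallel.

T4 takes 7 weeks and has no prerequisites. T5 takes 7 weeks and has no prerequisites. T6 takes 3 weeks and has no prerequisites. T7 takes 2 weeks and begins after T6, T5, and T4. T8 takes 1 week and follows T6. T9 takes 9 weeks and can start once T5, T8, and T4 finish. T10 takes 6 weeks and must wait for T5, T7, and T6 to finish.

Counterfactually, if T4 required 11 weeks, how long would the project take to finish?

As given, the longest chain is T4→T9 = 7+9 = 16, so the finish is 16 weeks.
Since T4 is critical, the +4 change carries straight to that chain (now 20 weeks).
That remains the longest chain; total 20 weeks.

20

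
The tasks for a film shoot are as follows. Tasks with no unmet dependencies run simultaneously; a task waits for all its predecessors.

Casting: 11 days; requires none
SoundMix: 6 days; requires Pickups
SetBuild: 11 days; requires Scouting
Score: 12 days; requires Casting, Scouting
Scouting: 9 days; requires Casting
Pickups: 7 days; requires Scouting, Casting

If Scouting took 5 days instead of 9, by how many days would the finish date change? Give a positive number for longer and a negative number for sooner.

Baseline: Casting→Scouting→Pickups→SoundMix = 11+9+7+6 = 33 → 33 days.
Since Scouting is critical, the -4 change carries straight to that chain (now 29 days).
That remains the longest chain; total 29 days.
Change in finish: 29 − 33 = -4 days.

-4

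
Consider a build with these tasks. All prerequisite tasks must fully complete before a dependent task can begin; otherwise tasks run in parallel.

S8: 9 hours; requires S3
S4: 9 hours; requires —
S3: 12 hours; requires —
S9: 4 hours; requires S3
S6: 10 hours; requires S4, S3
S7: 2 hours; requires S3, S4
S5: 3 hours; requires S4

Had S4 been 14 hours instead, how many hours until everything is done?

24

The binding path is S3→S6 = 12+10 = 22; finish at 22 hours.
The longest path through S4 is only 19 hours, so S4 has float 3.
The binding chain switches to S4→S6 = 14+10 = 24; finish 24 hours.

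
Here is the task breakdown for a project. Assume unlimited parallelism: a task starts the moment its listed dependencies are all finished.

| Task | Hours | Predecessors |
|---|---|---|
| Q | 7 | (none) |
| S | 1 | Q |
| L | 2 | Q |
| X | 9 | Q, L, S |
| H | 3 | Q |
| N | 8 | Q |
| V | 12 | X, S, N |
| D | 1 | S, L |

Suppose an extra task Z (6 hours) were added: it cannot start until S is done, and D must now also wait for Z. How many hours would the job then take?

30

Originally the job takes 30 hours.
With Z inserted, D now waits for max(S, L, Z).
New critical path: Q→L→X→V = 7+2+9+12 = 30 ⇒ 30 hours.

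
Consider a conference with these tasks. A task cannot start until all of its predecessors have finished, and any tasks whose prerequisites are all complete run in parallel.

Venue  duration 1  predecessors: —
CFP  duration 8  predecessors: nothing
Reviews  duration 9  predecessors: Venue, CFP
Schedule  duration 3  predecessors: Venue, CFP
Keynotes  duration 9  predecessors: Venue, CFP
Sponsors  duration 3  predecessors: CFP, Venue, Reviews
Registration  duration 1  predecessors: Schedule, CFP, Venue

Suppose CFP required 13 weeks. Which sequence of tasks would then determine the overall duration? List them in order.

CFP, Reviews, Sponsors

As given, the longest chain is CFP→Reviews→Sponsors = 8+9+3 = 20, so the finish is 20 weeks.
CFP lies on that path, so at 13 weeks the path becomes 25 weeks.
That remains the longest chain; total 25 weeks.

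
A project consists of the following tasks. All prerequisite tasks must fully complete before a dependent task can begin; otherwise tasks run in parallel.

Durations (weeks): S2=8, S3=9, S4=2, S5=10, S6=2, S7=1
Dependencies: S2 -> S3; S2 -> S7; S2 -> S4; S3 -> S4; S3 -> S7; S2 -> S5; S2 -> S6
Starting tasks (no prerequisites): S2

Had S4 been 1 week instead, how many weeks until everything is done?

Critical path before the change: S2→S3→S4 = 8+9+2 = 19 giving 19 weeks.
Since S4 is critical, the -1 change carries straight to that chain (now 18 weeks).
No other chain overtakes it, so the finish is 18 weeks.

18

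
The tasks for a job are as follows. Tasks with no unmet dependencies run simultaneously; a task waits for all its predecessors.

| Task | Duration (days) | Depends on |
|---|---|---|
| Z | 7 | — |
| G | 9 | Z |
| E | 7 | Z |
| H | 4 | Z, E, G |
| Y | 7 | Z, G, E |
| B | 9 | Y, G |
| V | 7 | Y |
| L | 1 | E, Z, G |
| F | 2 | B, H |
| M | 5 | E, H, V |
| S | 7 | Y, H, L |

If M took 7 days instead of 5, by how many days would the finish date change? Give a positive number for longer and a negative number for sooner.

2

Baseline: Z→G→Y→V→M = 7+9+7+7+5 = 35 → 35 days.
M is on the critical path; changing it to 7 makes that path 37 days.
That remains the longest chain; total 37 days.
Change in finish: 37 − 35 = +2 days.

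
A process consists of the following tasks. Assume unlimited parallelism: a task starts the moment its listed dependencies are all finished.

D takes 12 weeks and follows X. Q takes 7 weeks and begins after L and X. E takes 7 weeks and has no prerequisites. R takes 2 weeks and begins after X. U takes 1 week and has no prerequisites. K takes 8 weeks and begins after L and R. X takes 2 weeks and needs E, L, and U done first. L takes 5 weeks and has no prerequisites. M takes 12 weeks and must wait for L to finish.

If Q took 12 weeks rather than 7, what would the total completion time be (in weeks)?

21

The binding path is E→X→D = 7+2+12 = 21; finish at 21 weeks.
Q has 5 weeks of float (longest path through it is 16).
Now E→X→Q = 7+2+12 = 21 is longest, so the finish becomes 21 weeks.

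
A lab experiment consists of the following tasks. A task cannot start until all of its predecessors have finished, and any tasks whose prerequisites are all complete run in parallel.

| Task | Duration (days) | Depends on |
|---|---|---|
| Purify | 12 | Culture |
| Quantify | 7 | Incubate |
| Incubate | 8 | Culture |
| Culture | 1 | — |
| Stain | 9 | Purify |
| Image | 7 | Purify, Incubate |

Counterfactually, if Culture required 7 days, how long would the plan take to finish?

28

Actual critical path: Culture→Purify→Stain = 1+12+9 = 22 ⇒ 22 days.
Since Culture is critical, the +6 change carries straight to that chain (now 28 days).
No other chain overtakes it, so the finish is 28 days.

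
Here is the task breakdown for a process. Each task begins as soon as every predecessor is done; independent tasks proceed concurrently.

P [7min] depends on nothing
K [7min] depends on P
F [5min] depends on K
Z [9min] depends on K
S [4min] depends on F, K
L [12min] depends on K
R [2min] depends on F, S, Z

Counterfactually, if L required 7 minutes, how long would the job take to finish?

25

Critical path before the change: P→K→L = 7+7+12 = 26 giving 26 minutes.
L lies on that path, so at 7 minutes the path becomes 21 minutes.
The binding chain switches to P→K→F→S→R = 7+7+5+4+2 = 25; finish 25 minutes.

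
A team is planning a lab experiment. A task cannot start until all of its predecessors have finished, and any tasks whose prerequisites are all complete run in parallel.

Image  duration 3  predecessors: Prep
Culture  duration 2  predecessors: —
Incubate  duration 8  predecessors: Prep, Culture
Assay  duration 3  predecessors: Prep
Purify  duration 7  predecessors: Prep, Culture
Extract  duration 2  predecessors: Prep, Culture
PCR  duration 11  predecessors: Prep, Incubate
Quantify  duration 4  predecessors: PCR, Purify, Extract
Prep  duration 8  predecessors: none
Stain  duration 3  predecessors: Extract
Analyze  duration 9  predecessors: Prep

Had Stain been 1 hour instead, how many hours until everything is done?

31

Actual critical path: Prep→Incubate→PCR→Quantify = 8+8+11+4 = 31 ⇒ 31 hours.
Stain is off the critical path — its longest chain is 13 hours, giving 18 of slack.
No other chain overtakes it, so the finish is 31 hours.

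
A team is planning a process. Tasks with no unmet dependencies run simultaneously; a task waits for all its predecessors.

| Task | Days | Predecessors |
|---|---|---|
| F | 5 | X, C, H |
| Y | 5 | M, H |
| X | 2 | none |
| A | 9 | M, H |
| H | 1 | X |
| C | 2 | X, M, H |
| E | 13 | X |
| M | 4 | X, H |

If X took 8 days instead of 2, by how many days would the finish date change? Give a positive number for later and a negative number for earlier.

Actual critical path: X→H→M→A = 2+1+4+9 = 16 ⇒ 16 days.
X is on the critical path; changing it to 8 makes that path 22 days.
That remains the longest chain; total 22 days.
Change in finish: 22 − 16 = +6 days.

6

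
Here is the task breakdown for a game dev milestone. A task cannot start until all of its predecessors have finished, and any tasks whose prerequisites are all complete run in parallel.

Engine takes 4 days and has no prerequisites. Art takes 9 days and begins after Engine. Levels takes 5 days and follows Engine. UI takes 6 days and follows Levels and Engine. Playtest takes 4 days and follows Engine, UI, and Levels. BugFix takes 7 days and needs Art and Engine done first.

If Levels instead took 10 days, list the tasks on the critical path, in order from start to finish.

Critical path before the change: Engine→Art→BugFix = 4+9+7 = 20 giving 20 days.
Levels has 1 day of float (longest path through it is 19).
The binding chain switches to Engine→Levels→UI→Playtest = 4+10+6+4 = 24; finish 24 days.

Engine, Levels, UI, Playtest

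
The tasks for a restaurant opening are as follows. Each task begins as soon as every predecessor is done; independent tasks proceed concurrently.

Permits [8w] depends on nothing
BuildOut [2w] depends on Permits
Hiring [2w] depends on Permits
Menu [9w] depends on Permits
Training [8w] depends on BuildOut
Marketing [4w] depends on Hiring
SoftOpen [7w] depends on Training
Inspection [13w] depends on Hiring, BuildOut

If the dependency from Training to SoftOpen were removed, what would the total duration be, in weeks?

23

Before: longest chain Permits→BuildOut→Training→SoftOpen = 8+2+8+7 = 25, finish 25.
Without Training→SoftOpen, SoftOpen's earliest start moves from 18 to 0.
The longest chain is now Permits→BuildOut→Inspection = 8+2+13 = 23, so the plan takes 23 weeks.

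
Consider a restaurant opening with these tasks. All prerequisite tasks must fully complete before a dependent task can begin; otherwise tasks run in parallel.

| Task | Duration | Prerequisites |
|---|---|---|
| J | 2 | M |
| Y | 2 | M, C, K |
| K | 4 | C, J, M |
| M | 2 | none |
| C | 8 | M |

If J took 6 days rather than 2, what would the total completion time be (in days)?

Baseline: M→C→K→Y = 2+8+4+2 = 16 → 16 days.
J is off the critical path — its longest chain is 10 days, giving 6 of slack.
That remains the longest chain; total 16 days.

16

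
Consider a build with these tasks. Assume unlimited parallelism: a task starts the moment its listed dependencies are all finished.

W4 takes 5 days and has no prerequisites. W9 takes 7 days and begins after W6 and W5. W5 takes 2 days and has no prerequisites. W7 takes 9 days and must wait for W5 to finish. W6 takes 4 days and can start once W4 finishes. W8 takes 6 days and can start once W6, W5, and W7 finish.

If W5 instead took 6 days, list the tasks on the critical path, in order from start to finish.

W5, W7, W8

The binding path is W5→W7→W8 = 2+9+6 = 17; finish at 17 days.
W5 lies on that path, so at 6 days the path becomes 21 days.
That remains the longest chain; total 21 days.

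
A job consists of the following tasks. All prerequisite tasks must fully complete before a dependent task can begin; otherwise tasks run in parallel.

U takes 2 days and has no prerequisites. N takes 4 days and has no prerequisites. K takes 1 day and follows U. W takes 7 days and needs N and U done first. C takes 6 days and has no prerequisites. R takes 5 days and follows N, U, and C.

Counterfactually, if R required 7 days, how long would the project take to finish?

13

As given, the longest chain is C→R = 6+5 = 11, so the finish is 11 days.
R lies on that path, so at 7 days the path becomes 13 days.
The critical path is still C→R; finish is now 13 days.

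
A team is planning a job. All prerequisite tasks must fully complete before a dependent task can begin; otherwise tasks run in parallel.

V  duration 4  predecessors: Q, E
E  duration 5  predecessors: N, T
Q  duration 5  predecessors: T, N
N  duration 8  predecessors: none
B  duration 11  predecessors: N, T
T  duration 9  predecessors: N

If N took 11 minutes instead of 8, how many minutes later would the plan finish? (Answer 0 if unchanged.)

Critical path before the change: N→T→B = 8+9+11 = 28 giving 28 minutes.
N lies on that path, so at 11 minutes the path becomes 31 minutes.
No other chain overtakes it, so the finish is 31 minutes.
Change in finish: 31 − 28 = +3 minutes.

3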